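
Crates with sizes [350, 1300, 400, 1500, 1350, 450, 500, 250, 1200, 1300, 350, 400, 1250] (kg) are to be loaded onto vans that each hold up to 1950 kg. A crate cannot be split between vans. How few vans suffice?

Total = 1500 + 1350 + 1300 + 1300 + 1250 + 1200 + 500 + 450 + 400 + 400 + 350 + 350 + 250 = 10600 kg.
Lower bound: ⌈10600/1950⌉ = 6 vans.
A packing using 6 vans:
  van 1: 1500 + 450 = 1950
  van 2: 1350 + 500 = 1850
  van 3: 1300 + 400 + 250 = 1950
  van 4: 1300 + 400 = 1700
  van 5: 1250 + 350 + 350 = 1950
  van 6: 1200 = 1200
This matches the lower bound, so 6 is optimal.

6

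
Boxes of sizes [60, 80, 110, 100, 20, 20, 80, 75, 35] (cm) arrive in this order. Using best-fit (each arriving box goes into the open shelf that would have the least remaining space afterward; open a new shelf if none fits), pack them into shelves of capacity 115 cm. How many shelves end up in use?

6

  60 → shelf 1 (new)  [load 60/115]
  80 → shelf 2 (new)  [load 80/115]
  110 → shelf 3 (new)  [load 110/115]
  100 → shelf 4 (new)  [load 100/115]
  20 → shelf 2  [load 100/115]
  20 → shelf 1  [load 80/115]
  80 → shelf 5 (new)  [load 80/115]
  75 → shelf 6 (new)  [load 75/115]
  35 → shelf 1  [load 115/115]
6 shelves opened.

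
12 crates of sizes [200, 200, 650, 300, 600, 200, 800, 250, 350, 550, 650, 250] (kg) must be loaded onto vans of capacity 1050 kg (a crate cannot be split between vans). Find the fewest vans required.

Total = 800 + 650 + 650 + 600 + 550 + 350 + 300 + 250 + 250 + 200 + 200 + 200 = 5000 kg.
Lower bound: ⌈5000/1050⌉ = 5 vans.
A packing using 5 vans:
  van 1: 800 + 250 = 1050
  van 2: 650 + 350 = 1000
  van 3: 650 + 300 = 950
  van 4: 600 + 250 + 200 = 1050
  van 5: 550 + 200 + 200 = 950
This matches the lower bound, so 5 is optimal.

5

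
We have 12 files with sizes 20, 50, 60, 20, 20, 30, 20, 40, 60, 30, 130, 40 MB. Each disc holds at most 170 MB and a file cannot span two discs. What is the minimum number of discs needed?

4

Total = 130 + 60 + 60 + 50 + 40 + 40 + 30 + 30 + 20 + 20 + 20 + 20 = 520 MB.
Lower bound: ⌈520/170⌉ = 4 discs.
A packing using 4 discs:
  disc 1: 130 + 40 = 170
  disc 2: 60 + 60 + 50 = 170
  disc 3: 40 + 30 + 30 + 20 + 20 + 20 = 160
  disc 4: 20 = 20
This matches the lower bound, so 4 is optimal.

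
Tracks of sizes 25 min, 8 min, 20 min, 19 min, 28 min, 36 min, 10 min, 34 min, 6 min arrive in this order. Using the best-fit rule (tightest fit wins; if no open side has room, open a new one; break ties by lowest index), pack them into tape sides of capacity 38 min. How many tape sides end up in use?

6

  25 → side 1 (new)  [load 25/38]
  8 → side 1  [load 33/38]
  20 → side 2 (new)  [load 20/38]
  19 → side 3 (new)  [load 19/38]
  28 → side 4 (new)  [load 28/38]
  36 → side 5 (new)  [load 36/38]
  10 → side 4  [load 38/38]
  34 → side 6 (new)  [load 34/38]
  6 → side 2  [load 26/38]
6 tape sides opened.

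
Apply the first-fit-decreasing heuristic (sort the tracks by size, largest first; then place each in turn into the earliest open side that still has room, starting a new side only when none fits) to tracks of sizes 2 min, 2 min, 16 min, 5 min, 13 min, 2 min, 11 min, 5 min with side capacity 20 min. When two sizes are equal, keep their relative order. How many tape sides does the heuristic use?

Sorted descending: 16, 13, 11, 5, 5, 2, 2, 2.
  16 → side 1 (new)  [load 16/20]
  13 → side 2 (new)  [load 13/20]
  11 → side 3 (new)  [load 11/20]
  5 → side 2  [load 18/20]
  5 → side 3  [load 16/20]
  2 → side 1  [load 18/20]
  2 → side 1  [load 20/20]
  2 → side 2  [load 20/20]
3 tape sides opened.

3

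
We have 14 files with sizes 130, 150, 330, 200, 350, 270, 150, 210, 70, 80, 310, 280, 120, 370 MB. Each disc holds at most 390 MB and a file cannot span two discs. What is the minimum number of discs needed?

Total = 370 + 350 + 330 + 310 + 280 + 270 + 210 + 200 + 150 + 150 + 130 + 120 + 80 + 70 = 3020 MB.
Lower bound: ⌈3020/390⌉ = 8 discs.
A packing using 9 discs:
  disc 1: 370 = 370
  disc 2: 350 = 350
  disc 3: 330 = 330
  disc 4: 310 + 80 = 390
  disc 5: 280 + 70 = 350
  disc 6: 270 + 120 = 390
  disc 7: 210 + 150 = 360
  disc 8: 200 + 150 = 350
  disc 9: 130 = 130
No arrangement into 8 discs stays within capacity, so 9 is optimal.

9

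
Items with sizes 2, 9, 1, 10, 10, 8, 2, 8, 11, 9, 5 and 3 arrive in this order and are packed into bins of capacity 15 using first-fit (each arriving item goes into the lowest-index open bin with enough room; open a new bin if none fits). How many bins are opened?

7

  2 → bin 1 (new)  [load 2/15]
  9 → bin 1  [load 11/15]
  1 → bin 1  [load 12/15]
  10 → bin 2 (new)  [load 10/15]
  10 → bin 3 (new)  [load 10/15]
  8 → bin 4 (new)  [load 8/15]
  2 → bin 1  [load 14/15]
  8 → bin 5 (new)  [load 8/15]
  11 → bin 6 (new)  [load 11/15]
  9 → bin 7 (new)  [load 9/15]
  5 → bin 2  [load 15/15]
  3 → bin 3  [load 13/15]
7 bins opened.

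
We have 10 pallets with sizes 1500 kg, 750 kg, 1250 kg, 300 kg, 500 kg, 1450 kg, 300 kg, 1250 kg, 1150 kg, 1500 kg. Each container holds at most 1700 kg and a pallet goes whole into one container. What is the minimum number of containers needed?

7

Total = 1500 + 1500 + 1450 + 1250 + 1250 + 1150 + 750 + 500 + 300 + 300 = 9950 kg.
Lower bound: ⌈9950/1700⌉ = 6 containers.
A packing using 7 containers:
  container 1: 1500 = 1500
  container 2: 1500 = 1500
  container 3: 1450 = 1450
  container 4: 1250 + 300 = 1550
  container 5: 1250 + 300 = 1550
  container 6: 1150 + 500 = 1650
  container 7: 750 = 750
No arrangement into 6 containers stays within capacity, so 7 is optimal.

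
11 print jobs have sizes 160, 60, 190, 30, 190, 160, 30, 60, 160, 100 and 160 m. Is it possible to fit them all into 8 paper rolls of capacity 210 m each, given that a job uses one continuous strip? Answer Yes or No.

Yes

A valid assignment using 8 paper rolls:
  roll 1: 190 = 190
  roll 2: 190 = 190
  roll 3: 160 + 30 = 190
  roll 4: 160 + 30 = 190
  roll 5: 160 = 160
  roll 6: 160 = 160
  roll 7: 100 + 60 = 160
  roll 8: 60 = 60
Every load is within 210 m, so 8 paper rolls suffice.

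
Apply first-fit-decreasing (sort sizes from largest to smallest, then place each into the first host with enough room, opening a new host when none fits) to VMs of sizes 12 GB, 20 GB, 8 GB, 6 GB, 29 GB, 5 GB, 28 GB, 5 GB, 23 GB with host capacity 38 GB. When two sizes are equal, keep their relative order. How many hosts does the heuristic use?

Sorted descending: 29, 28, 23, 20, 12, 8, 6, 5, 5.
  29 → host 1 (new)  [load 29/38]
  28 → host 2 (new)  [load 28/38]
  23 → host 3 (new)  [load 23/38]
  20 → host 4 (new)  [load 20/38]
  12 → host 3  [load 35/38]
  8 → host 1  [load 37/38]
  6 → host 2  [load 34/38]
  5 → host 4  [load 25/38]
  5 → host 4  [load 30/38]
4 hosts opened.

4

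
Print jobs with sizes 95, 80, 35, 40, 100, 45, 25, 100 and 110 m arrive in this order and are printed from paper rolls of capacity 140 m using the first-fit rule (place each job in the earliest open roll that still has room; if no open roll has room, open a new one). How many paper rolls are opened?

6

  95 → roll 1 (new)  [load 95/140]
  80 → roll 2 (new)  [load 80/140]
  35 → roll 1  [load 130/140]
  40 → roll 2  [load 120/140]
  100 → roll 3 (new)  [load 100/140]
  45 → roll 4 (new)  [load 45/140]
  25 → roll 3  [load 125/140]
  100 → roll 5 (new)  [load 100/140]
  110 → roll 6 (new)  [load 110/140]
6 paper rolls opened.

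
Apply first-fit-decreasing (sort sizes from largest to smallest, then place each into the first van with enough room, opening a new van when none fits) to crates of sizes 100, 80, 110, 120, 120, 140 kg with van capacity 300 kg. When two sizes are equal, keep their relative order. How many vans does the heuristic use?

Sorted descending: 140, 120, 120, 110, 100, 80.
  140 → van 1 (new)  [load 140/300]
  120 → van 1  [load 260/300]
  120 → van 2 (new)  [load 120/300]
  110 → van 2  [load 230/300]
  100 → van 3 (new)  [load 100/300]
  80 → van 3  [load 180/300]
3 vans opened.

3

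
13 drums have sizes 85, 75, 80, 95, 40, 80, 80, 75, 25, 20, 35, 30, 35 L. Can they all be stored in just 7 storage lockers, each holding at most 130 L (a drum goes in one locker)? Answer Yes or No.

A valid assignment using 7 storage lockers:
  locker 1: 95 + 35 = 130
  locker 2: 85 + 40 = 125
  locker 3: 80 + 35 = 115
  locker 4: 80 + 30 + 20 = 130
  locker 5: 80 + 25 = 105
  locker 6: 75 = 75
  locker 7: 75 = 75
Every load is within 130 L, so 7 storage lockers suffice.

Yes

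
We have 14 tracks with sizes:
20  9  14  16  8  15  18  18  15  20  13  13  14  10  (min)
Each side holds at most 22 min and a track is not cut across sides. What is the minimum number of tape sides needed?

12

Total = 20 + 20 + 18 + 18 + 16 + 15 + 15 + 14 + 14 + 13 + 13 + 10 + 9 + 8 = 203 min.
Lower bound: ⌈203/22⌉ = 10 tape sides.
Also, 11 tracks each exceed 11 min, and no two of those can share a side, so at least 11 tape sides are needed.
A packing using 12 tape sides:
  side 1: 20 = 20
  side 2: 20 = 20
  side 3: 18 = 18
  side 4: 18 = 18
  side 5: 16 = 16
  side 6: 15 = 15
  side 7: 15 = 15
  side 8: 14 + 8 = 22
  side 9: 14 = 14
  side 10: 13 + 9 = 22
  side 11: 13 = 13
  side 12: 10 = 10
No arrangement into 11 tape sides stays within capacity, so 12 is optimal.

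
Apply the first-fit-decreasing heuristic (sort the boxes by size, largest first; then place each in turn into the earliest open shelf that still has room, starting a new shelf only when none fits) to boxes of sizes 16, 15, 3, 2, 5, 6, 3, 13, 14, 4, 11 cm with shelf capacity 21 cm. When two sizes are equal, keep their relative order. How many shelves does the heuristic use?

Sorted descending: 16, 15, 14, 13, 11, 6, 5, 4, 3, 3, 2.
  16 → shelf 1 (new)  [load 16/21]
  15 → shelf 2 (new)  [load 15/21]
  14 → shelf 3 (new)  [load 14/21]
  13 → shelf 4 (new)  [load 13/21]
  11 → shelf 5 (new)  [load 11/21]
  6 → shelf 2  [load 21/21]
  5 → shelf 1  [load 21/21]
  4 → shelf 3  [load 18/21]
  3 → shelf 3  [load 21/21]
  3 → shelf 4  [load 16/21]
  2 → shelf 4  [load 18/21]
5 shelves opened.

5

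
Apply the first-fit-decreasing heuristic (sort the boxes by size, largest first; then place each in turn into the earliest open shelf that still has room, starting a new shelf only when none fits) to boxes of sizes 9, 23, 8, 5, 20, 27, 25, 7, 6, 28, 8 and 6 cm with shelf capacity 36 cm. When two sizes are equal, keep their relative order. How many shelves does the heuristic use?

5

Sorted descending: 28, 27, 25, 23, 20, 9, 8, 8, 7, 6, 6, 5.
  28 → shelf 1 (new)  [load 28/36]
  27 → shelf 2 (new)  [load 27/36]
  25 → shelf 3 (new)  [load 25/36]
  23 → shelf 4 (new)  [load 23/36]
  20 → shelf 5 (new)  [load 20/36]
  9 → shelf 2  [load 36/36]
  8 → shelf 1  [load 36/36]
  8 → shelf 3  [load 33/36]
  7 → shelf 4  [load 30/36]
  6 → shelf 4  [load 36/36]
  6 → shelf 5  [load 26/36]
  5 → shelf 5  [load 31/36]
5 shelves opened.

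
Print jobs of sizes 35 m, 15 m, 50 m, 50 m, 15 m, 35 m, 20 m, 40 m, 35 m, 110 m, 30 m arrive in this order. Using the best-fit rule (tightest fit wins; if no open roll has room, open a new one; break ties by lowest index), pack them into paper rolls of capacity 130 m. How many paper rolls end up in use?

  35 → roll 1 (new)  [load 35/130]
  15 → roll 1  [load 50/130]
  50 → roll 1  [load 100/130]
  50 → roll 2 (new)  [load 50/130]
  15 → roll 1  [load 115/130]
  35 → roll 2  [load 85/130]
  20 → roll 2  [load 105/130]
  40 → roll 3 (new)  [load 40/130]
  35 → roll 3  [load 75/130]
  110 → roll 4 (new)  [load 110/130]
  30 → roll 3  [load 105/130]
4 paper rolls opened.

4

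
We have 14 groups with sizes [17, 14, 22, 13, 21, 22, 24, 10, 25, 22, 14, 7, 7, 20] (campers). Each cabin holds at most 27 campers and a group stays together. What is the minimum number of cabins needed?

10

Total = 25 + 24 + 22 + 22 + 22 + 21 + 20 + 17 + 14 + 14 + 13 + 10 + 7 + 7 = 238 campers.
Lower bound: ⌈238/27⌉ = 9 cabins.
Also, 10 groups each exceed 27/2 campers, and no two of those can share a cabin, so at least 10 cabins are needed.
A packing using 10 cabins:
  cabin 1: 25 = 25
  cabin 2: 24 = 24
  cabin 3: 22 = 22
  cabin 4: 22 = 22
  cabin 5: 22 = 22
  cabin 6: 21 = 21
  cabin 7: 20 + 7 = 27
  cabin 8: 17 + 10 = 27
  cabin 9: 14 + 13 = 27
  cabin 10: 14 + 7 = 21
This matches the lower bound, so 10 is optimal.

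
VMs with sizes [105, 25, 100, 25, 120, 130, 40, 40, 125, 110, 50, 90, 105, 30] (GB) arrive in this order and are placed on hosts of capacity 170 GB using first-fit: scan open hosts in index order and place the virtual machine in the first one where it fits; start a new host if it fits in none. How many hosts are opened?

8

  105 → host 1 (new)  [load 105/170]
  25 → host 1  [load 130/170]
  100 → host 2 (new)  [load 100/170]
  25 → host 1  [load 155/170]
  120 → host 3 (new)  [load 120/170]
  130 → host 4 (new)  [load 130/170]
  40 → host 2  [load 140/170]
  40 → host 3  [load 160/170]
  125 → host 5 (new)  [load 125/170]
  110 → host 6 (new)  [load 110/170]
  50 → host 6  [load 160/170]
  90 → host 7 (new)  [load 90/170]
  105 → host 8 (new)  [load 105/170]
  30 → host 2  [load 170/170]
8 hosts opened.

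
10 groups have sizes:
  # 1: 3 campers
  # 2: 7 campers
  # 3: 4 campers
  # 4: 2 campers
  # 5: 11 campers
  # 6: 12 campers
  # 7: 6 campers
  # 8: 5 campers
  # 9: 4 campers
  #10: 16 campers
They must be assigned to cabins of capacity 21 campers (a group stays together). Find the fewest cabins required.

Total = 16 + 12 + 11 + 7 + 6 + 5 + 4 + 4 + 3 + 2 = 70 campers.
Lower bound: ⌈70/21⌉ = 4 cabins.
A packing using 4 cabins:
  cabin 1: 16 + 5 = 21
  cabin 2: 12 + 7 + 2 = 21
  cabin 3: 11 + 6 + 4 = 21
  cabin 4: 4 + 3 = 7
This matches the lower bound, so 4 is optimal.

4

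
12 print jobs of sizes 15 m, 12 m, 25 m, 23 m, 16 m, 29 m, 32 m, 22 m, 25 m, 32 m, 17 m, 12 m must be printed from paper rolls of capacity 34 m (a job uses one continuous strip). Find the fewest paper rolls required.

9

Total = 32 + 32 + 29 + 25 + 25 + 23 + 22 + 17 + 16 + 15 + 12 + 12 = 260 m.
Lower bound: ⌈260/34⌉ = 8 paper rolls.
A packing using 9 paper rolls:
  roll 1: 32 = 32
  roll 2: 32 = 32
  roll 3: 29 = 29
  roll 4: 25 = 25
  roll 5: 25 = 25
  roll 6: 23 = 23
  roll 7: 22 + 12 = 34
  roll 8: 17 + 16 = 33
  roll 9: 15 + 12 = 27
No arrangement into 8 paper rolls stays within capacity, so 9 is optimal.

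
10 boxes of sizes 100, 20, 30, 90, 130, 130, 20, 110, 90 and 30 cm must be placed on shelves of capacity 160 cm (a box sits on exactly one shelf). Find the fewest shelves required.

6

Total = 130 + 130 + 110 + 100 + 90 + 90 + 30 + 30 + 20 + 20 = 750 cm.
Lower bound: ⌈750/160⌉ = 5 shelves.
Also, 6 boxes each exceed 80 cm, and no two of those can share a shelf, so at least 6 shelves are needed.
A packing using 6 shelves:
  shelf 1: 130 + 30 = 160
  shelf 2: 130 + 30 = 160
  shelf 3: 110 + 20 + 20 = 150
  shelf 4: 100 = 100
  shelf 5: 90 = 90
  shelf 6: 90 = 90
This matches the lower bound, so 6 is optimal.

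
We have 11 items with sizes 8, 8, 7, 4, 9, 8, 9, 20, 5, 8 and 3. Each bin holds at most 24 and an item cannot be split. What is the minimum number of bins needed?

4

Total = 20 + 9 + 9 + 8 + 8 + 8 + 8 + 7 + 5 + 4 + 3 = 89.
Lower bound: ⌈89/24⌉ = 4 bins.
A packing using 4 bins:
  bin 1: 20 + 4 = 24
  bin 2: 9 + 9 + 5 = 23
  bin 3: 8 + 8 + 8 = 24
  bin 4: 8 + 7 + 3 = 18
This matches the lower bound, so 4 is optimal.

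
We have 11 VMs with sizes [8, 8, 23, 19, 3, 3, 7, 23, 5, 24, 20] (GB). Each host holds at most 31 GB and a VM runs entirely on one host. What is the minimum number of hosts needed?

5

Total = 24 + 23 + 23 + 20 + 19 + 8 + 8 + 7 + 5 + 3 + 3 = 143 GB.
Lower bound: ⌈143/31⌉ = 5 hosts.
A packing using 5 hosts:
  host 1: 24 + 7 = 31
  host 2: 23 + 8 = 31
  host 3: 23 + 8 = 31
  host 4: 20 + 5 + 3 + 3 = 31
  host 5: 19 = 19
This matches the lower bound, so 5 is optimal.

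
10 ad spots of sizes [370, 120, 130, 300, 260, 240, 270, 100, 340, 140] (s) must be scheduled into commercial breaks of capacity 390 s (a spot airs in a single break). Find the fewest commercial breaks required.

7

Total = 370 + 340 + 300 + 270 + 260 + 240 + 140 + 130 + 120 + 100 = 2270 s.
Lower bound: ⌈2270/390⌉ = 6 commercial breaks.
A packing using 7 commercial breaks:
  break 1: 370 = 370
  break 2: 340 = 340
  break 3: 300 = 300
  break 4: 270 + 120 = 390
  break 5: 260 + 130 = 390
  break 6: 240 + 140 = 380
  break 7: 100 = 100
No arrangement into 6 commercial breaks stays within capacity, so 7 is optimal.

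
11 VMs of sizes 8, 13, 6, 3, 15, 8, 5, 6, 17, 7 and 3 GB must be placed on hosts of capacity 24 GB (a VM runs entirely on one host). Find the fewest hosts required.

Total = 17 + 15 + 13 + 8 + 8 + 7 + 6 + 6 + 5 + 3 + 3 = 91 GB.
Lower bound: ⌈91/24⌉ = 4 hosts.
A packing using 4 hosts:
  host 1: 17 + 7 = 24
  host 2: 15 + 8 = 23
  host 3: 13 + 8 + 3 = 24
  host 4: 6 + 6 + 5 + 3 = 20
This matches the lower bound, so 4 is optimal.

4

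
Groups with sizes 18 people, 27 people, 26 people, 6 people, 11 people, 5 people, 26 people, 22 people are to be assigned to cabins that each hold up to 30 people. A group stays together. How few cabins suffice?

Total = 27 + 26 + 26 + 22 + 18 + 11 + 6 + 5 = 141 people.
Lower bound: ⌈141/30⌉ = 5 cabins.
A packing using 6 cabins:
  cabin 1: 27 = 27
  cabin 2: 26 = 26
  cabin 3: 26 = 26
  cabin 4: 22 + 6 = 28
  cabin 5: 18 + 11 = 29
  cabin 6: 5 = 5
No arrangement into 5 cabins stays within capacity, so 6 is optimal.

6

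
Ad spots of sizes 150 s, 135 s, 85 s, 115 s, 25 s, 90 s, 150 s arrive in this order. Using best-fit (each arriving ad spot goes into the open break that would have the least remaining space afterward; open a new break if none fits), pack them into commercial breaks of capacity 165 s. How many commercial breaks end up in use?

6

  150 → break 1 (new)  [load 150/165]
  135 → break 2 (new)  [load 135/165]
  85 → break 3 (new)  [load 85/165]
  115 → break 4 (new)  [load 115/165]
  25 → break 2  [load 160/165]
  90 → break 5 (new)  [load 90/165]
  150 → break 6 (new)  [load 150/165]
6 commercial breaks opened.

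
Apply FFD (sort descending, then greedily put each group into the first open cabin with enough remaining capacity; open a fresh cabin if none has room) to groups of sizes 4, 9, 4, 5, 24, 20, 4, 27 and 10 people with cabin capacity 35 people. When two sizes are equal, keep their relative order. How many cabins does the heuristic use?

Sorted descending: 27, 24, 20, 10, 9, 5, 4, 4, 4.
  27 → cabin 1 (new)  [load 27/35]
  24 → cabin 2 (new)  [load 24/35]
  20 → cabin 3 (new)  [load 20/35]
  10 → cabin 2  [load 34/35]
  9 → cabin 3  [load 29/35]
  5 → cabin 1  [load 32/35]
  4 → cabin 3  [load 33/35]
  4 → cabin 4 (new)  [load 4/35]
  4 → cabin 4  [load 8/35]
4 cabins opened.

4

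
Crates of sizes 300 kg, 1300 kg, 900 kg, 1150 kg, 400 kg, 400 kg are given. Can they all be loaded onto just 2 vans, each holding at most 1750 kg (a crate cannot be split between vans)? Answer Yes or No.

Total = 4450 kg; ⌈4450/1750⌉ = 3.
At least 3 vans are required, but only 2 are allowed.

No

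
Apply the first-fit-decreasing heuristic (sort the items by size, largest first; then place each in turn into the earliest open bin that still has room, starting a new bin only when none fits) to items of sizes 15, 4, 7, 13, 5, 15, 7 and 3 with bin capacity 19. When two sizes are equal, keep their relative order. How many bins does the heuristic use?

Sorted descending: 15, 15, 13, 7, 7, 5, 4, 3.
  15 → bin 1 (new)  [load 15/19]
  15 → bin 2 (new)  [load 15/19]
  13 → bin 3 (new)  [load 13/19]
  7 → bin 4 (new)  [load 7/19]
  7 → bin 4  [load 14/19]
  5 → bin 3  [load 18/19]
  4 → bin 1  [load 19/19]
  3 → bin 2  [load 18/19]
4 bins opened.

4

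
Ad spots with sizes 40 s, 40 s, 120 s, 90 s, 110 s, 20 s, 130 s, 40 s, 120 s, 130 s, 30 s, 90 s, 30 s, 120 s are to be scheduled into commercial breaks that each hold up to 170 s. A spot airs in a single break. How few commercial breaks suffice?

Total = 130 + 130 + 120 + 120 + 120 + 110 + 90 + 90 + 40 + 40 + 40 + 30 + 30 + 20 = 1110 s.
Lower bound: ⌈1110/170⌉ = 7 commercial breaks.
Also, 8 ad spots each exceed 85 s, and no two of those can share a break, so at least 8 commercial breaks are needed.
A packing using 8 commercial breaks:
  break 1: 130 + 40 = 170
  break 2: 130 + 40 = 170
  break 3: 120 + 40 = 160
  break 4: 120 + 30 + 20 = 170
  break 5: 120 + 30 = 150
  break 6: 110 = 110
  break 7: 90 = 90
  break 8: 90 = 90
This matches the lower bound, so 8 is optimal.

8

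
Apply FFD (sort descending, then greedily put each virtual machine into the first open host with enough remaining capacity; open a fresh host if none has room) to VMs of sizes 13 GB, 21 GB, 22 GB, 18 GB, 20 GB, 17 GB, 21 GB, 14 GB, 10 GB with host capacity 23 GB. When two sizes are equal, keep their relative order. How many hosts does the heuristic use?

Sorted descending: 22, 21, 21, 20, 18, 17, 14, 13, 10.
  22 → host 1 (new)  [load 22/23]
  21 → host 2 (new)  [load 21/23]
  21 → host 3 (new)  [load 21/23]
  20 → host 4 (new)  [load 20/23]
  18 → host 5 (new)  [load 18/23]
  17 → host 6 (new)  [load 17/23]
  14 → host 7 (new)  [load 14/23]
  13 → host 8 (new)  [load 13/23]
  10 → host 8  [load 23/23]
8 hosts opened.

8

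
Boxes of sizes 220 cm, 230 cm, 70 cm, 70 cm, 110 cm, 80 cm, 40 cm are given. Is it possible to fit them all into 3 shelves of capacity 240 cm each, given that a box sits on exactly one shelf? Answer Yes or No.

Total = 820 cm; ⌈820/240⌉ = 4.
At least 4 shelves are required, but only 3 are allowed.

No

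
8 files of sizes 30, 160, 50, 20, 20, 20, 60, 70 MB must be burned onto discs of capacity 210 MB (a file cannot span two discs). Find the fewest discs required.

Total = 160 + 70 + 60 + 50 + 30 + 20 + 20 + 20 = 430 MB.
Lower bound: ⌈430/210⌉ = 3 discs.
A packing using 3 discs:
  disc 1: 160 + 50 = 210
  disc 2: 70 + 60 + 30 + 20 + 20 = 200
  disc 3: 20 = 20
This matches the lower bound, so 3 is optimal.

3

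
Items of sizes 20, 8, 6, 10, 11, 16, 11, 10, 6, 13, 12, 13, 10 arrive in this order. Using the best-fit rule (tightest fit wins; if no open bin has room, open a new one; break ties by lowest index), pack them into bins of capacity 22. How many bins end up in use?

8

  20 → bin 1 (new)  [load 20/22]
  8 → bin 2 (new)  [load 8/22]
  6 → bin 2  [load 14/22]
  10 → bin 3 (new)  [load 10/22]
  11 → bin 3  [load 21/22]
  16 → bin 4 (new)  [load 16/22]
  11 → bin 5 (new)  [load 11/22]
  10 → bin 5  [load 21/22]
  6 → bin 4  [load 22/22]
  13 → bin 6 (new)  [load 13/22]
  12 → bin 7 (new)  [load 12/22]
  13 → bin 8 (new)  [load 13/22]
  10 → bin 7  [load 22/22]
8 bins opened.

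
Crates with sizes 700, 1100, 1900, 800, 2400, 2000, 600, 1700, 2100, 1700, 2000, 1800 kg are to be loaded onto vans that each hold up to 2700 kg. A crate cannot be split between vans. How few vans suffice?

Total = 2400 + 2100 + 2000 + 2000 + 1900 + 1800 + 1700 + 1700 + 1100 + 800 + 700 + 600 = 18800 kg.
Lower bound: ⌈18800/2700⌉ = 7 vans.
Also, 8 crates each exceed 1350 kg, and no two of those can share a van, so at least 8 vans are needed.
A packing using 9 vans:
  van 1: 2400 = 2400
  van 2: 2100 + 600 = 2700
  van 3: 2000 + 700 = 2700
  van 4: 2000 = 2000
  van 5: 1900 + 800 = 2700
  van 6: 1800 = 1800
  van 7: 1700 = 1700
  van 8: 1700 = 1700
  van 9: 1100 = 1100
No arrangement into 8 vans stays within capacity, so 9 is optimal.

9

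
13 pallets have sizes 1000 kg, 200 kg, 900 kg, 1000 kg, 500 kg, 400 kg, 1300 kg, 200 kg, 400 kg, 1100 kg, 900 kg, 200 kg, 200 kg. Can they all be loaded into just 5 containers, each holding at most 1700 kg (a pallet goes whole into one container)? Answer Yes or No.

No

Total = 8300 kg; ⌈8300/1700⌉ = 5.
6 pallets each exceed half the capacity and cannot share a container, forcing at least 6 containers.
At least 6 containers are required, but only 5 are allowed.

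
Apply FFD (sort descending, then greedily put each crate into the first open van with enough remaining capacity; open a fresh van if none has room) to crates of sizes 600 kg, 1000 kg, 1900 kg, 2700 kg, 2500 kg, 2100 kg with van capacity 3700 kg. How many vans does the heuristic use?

4

Sorted descending: 2700, 2500, 2100, 1900, 1000, 600.
  2700 → van 1 (new)  [load 2700/3700]
  2500 → van 2 (new)  [load 2500/3700]
  2100 → van 3 (new)  [load 2100/3700]
  1900 → van 4 (new)  [load 1900/3700]
  1000 → van 1  [load 3700/3700]
  600 → van 2  [load 3100/3700]
4 vans opened.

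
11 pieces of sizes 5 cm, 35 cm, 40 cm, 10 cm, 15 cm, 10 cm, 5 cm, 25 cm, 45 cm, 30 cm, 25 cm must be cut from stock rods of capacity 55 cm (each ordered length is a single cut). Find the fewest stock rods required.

5

Total = 45 + 40 + 35 + 30 + 25 + 25 + 15 + 10 + 10 + 5 + 5 = 245 cm.
Lower bound: ⌈245/55⌉ = 5 stock rods.
A packing using 5 stock rods:
  stock rod 1: 45 + 10 = 55
  stock rod 2: 40 + 15 = 55
  stock rod 3: 35 + 10 + 5 + 5 = 55
  stock rod 4: 30 + 25 = 55
  stock rod 5: 25 = 25
This matches the lower bound, so 5 is optimal.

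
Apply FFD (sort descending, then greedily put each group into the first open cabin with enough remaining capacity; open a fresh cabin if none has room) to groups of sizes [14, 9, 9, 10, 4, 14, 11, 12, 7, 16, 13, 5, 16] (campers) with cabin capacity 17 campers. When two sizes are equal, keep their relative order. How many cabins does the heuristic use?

Sorted descending: 16, 16, 14, 14, 13, 12, 11, 10, 9, 9, 7, 5, 4.
  16 → cabin 1 (new)  [load 16/17]
  16 → cabin 2 (new)  [load 16/17]
  14 → cabin 3 (new)  [load 14/17]
  14 → cabin 4 (new)  [load 14/17]
  13 → cabin 5 (new)  [load 13/17]
  12 → cabin 6 (new)  [load 12/17]
  11 → cabin 7 (new)  [load 11/17]
  10 → cabin 8 (new)  [load 10/17]
  9 → cabin 9 (new)  [load 9/17]
  9 → cabin 10 (new)  [load 9/17]
  7 → cabin 8  [load 17/17]
  5 → cabin 6  [load 17/17]
  4 → cabin 5  [load 17/17]
10 cabins opened.

10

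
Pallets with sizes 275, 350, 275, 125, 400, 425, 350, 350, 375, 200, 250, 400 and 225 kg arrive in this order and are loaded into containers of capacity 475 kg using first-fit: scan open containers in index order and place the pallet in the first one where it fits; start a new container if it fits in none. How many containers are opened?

10

  275 → container 1 (new)  [load 275/475]
  350 → container 2 (new)  [load 350/475]
  275 → container 3 (new)  [load 275/475]
  125 → container 1  [load 400/475]
  400 → container 4 (new)  [load 400/475]
  425 → container 5 (new)  [load 425/475]
  350 → container 6 (new)  [load 350/475]
  350 → container 7 (new)  [load 350/475]
  375 → container 8 (new)  [load 375/475]
  200 → container 3  [load 475/475]
  250 → container 9 (new)  [load 250/475]
  400 → container 10 (new)  [load 400/475]
  225 → container 9  [load 475/475]
10 containers opened.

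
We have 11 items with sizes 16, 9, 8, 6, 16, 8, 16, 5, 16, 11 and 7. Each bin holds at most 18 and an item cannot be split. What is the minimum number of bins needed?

8

Total = 16 + 16 + 16 + 16 + 11 + 9 + 8 + 8 + 7 + 6 + 5 = 118.
Lower bound: ⌈118/18⌉ = 7 bins.
A packing using 8 bins:
  bin 1: 16 = 16
  bin 2: 16 = 16
  bin 3: 16 = 16
  bin 4: 16 = 16
  bin 5: 11 + 7 = 18
  bin 6: 9 + 8 = 17
  bin 7: 8 + 6 = 14
  bin 8: 5 = 5
No arrangement into 7 bins stays within capacity, so 8 is optimal.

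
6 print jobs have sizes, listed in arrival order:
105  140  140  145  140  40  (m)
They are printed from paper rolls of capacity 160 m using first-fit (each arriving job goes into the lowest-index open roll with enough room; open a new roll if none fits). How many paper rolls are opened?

5

  105 → roll 1 (new)  [load 105/160]
  140 → roll 2 (new)  [load 140/160]
  140 → roll 3 (new)  [load 140/160]
  145 → roll 4 (new)  [load 145/160]
  140 → roll 5 (new)  [load 140/160]
  40 → roll 1  [load 145/160]
5 paper rolls opened.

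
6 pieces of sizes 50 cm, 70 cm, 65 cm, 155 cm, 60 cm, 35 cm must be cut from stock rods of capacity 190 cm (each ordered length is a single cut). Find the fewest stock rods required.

Total = 155 + 70 + 65 + 60 + 50 + 35 = 435 cm.
Lower bound: ⌈435/190⌉ = 3 stock rods.
A packing using 3 stock rods:
  stock rod 1: 155 + 35 = 190
  stock rod 2: 70 + 65 + 50 = 185
  stock rod 3: 60 = 60
This matches the lower bound, so 3 is optimal.

3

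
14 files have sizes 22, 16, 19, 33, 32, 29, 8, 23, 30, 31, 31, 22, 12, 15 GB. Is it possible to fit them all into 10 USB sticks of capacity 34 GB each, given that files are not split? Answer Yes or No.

No

Total = 323 GB; ⌈323/34⌉ = 10.
The bound of 10 does not rule out 10, but exhaustive search shows no assignment into 10 USB sticks of capacity 34 GB exists — the minimum is 11.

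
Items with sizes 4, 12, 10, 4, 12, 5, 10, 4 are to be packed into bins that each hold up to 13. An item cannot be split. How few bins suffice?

6

Total = 12 + 12 + 10 + 10 + 5 + 4 + 4 + 4 = 61.
Lower bound: ⌈61/13⌉ = 5 bins.
A packing using 6 bins:
  bin 1: 12 = 12
  bin 2: 12 = 12
  bin 3: 10 = 10
  bin 4: 10 = 10
  bin 5: 5 + 4 + 4 = 13
  bin 6: 4 = 4
No arrangement into 5 bins stays within capacity, so 6 is optimal.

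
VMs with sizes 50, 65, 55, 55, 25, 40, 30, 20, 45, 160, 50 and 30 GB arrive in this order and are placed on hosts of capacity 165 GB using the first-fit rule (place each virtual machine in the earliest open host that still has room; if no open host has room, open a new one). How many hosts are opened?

4

  50 → host 1 (new)  [load 50/165]
  65 → host 1  [load 115/165]
  55 → host 2 (new)  [load 55/165]
  55 → host 2  [load 110/165]
  25 → host 1  [load 140/165]
  40 → host 2  [load 150/165]
  30 → host 3 (new)  [load 30/165]
  20 → host 1  [load 160/165]
  45 → host 3  [load 75/165]
  160 → host 4 (new)  [load 160/165]
  50 → host 3  [load 125/165]
  30 → host 3  [load 155/165]
4 hosts opened.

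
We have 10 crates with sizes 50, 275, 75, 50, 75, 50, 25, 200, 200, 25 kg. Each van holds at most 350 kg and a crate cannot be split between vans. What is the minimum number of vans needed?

Total = 275 + 200 + 200 + 75 + 75 + 50 + 50 + 50 + 25 + 25 = 1025 kg.
Lower bound: ⌈1025/350⌉ = 3 vans.
A packing using 3 vans:
  van 1: 275 + 75 = 350
  van 2: 200 + 75 + 50 + 25 = 350
  van 3: 200 + 50 + 50 + 25 = 325
This matches the lower bound, so 3 is optimal.

3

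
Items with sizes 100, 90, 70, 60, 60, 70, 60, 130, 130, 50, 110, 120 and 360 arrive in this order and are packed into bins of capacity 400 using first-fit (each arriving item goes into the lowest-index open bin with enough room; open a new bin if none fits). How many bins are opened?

  100 → bin 1 (new)  [load 100/400]
  90 → bin 1  [load 190/400]
  70 → bin 1  [load 260/400]
  60 → bin 1  [load 320/400]
  60 → bin 1  [load 380/400]
  70 → bin 2 (new)  [load 70/400]
  60 → bin 2  [load 130/400]
  130 → bin 2  [load 260/400]
  130 → bin 2  [load 390/400]
  50 → bin 3 (new)  [load 50/400]
  110 → bin 3  [load 160/400]
  120 → bin 3  [load 280/400]
  360 → bin 4 (new)  [load 360/400]
4 bins opened.

4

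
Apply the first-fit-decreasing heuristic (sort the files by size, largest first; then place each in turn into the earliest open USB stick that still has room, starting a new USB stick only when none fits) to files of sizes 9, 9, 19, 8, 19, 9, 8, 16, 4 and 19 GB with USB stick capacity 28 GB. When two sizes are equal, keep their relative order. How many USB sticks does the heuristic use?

Sorted descending: 19, 19, 19, 16, 9, 9, 9, 8, 8, 4.
  19 → USB stick 1 (new)  [load 19/28]
  19 → USB stick 2 (new)  [load 19/28]
  19 → USB stick 3 (new)  [load 19/28]
  16 → USB stick 4 (new)  [load 16/28]
  9 → USB stick 1  [load 28/28]
  9 → USB stick 2  [load 28/28]
  9 → USB stick 3  [load 28/28]
  8 → USB stick 4  [load 24/28]
  8 → USB stick 5 (new)  [load 8/28]
  4 → USB stick 4  [load 28/28]
5 USB sticks opened.

5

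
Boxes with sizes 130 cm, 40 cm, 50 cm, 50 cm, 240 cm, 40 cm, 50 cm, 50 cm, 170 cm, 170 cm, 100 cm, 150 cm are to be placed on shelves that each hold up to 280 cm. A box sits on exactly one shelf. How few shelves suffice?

Total = 240 + 170 + 170 + 150 + 130 + 100 + 50 + 50 + 50 + 50 + 40 + 40 = 1240 cm.
Lower bound: ⌈1240/280⌉ = 5 shelves.
A packing using 5 shelves:
  shelf 1: 240 + 40 = 280
  shelf 2: 170 + 100 = 270
  shelf 3: 170 + 50 + 50 = 270
  shelf 4: 150 + 130 = 280
  shelf 5: 50 + 50 + 40 = 140
This matches the lower bound, so 5 is optimal.

5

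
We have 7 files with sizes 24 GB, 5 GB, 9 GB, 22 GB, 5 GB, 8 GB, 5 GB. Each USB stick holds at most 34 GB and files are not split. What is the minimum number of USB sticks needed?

Total = 24 + 22 + 9 + 8 + 5 + 5 + 5 = 78 GB.
Lower bound: ⌈78/34⌉ = 3 USB sticks.
A packing using 3 USB sticks:
  USB stick 1: 24 + 9 = 33
  USB stick 2: 22 + 8 = 30
  USB stick 3: 5 + 5 + 5 = 15
This matches the lower bound, so 3 is optimal.

3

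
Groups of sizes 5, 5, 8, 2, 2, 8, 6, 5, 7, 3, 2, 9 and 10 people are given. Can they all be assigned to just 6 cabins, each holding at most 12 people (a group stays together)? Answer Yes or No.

Total = 72 people; ⌈72/12⌉ = 6.
The bound of 6 does not rule out 6, but exhaustive search shows no assignment into 6 cabins of capacity 12 people exists — the minimum is 7.

No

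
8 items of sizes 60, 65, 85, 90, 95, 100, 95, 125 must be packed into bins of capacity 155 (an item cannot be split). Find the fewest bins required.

6

Total = 125 + 100 + 95 + 95 + 90 + 85 + 65 + 60 = 715.
Lower bound: ⌈715/155⌉ = 5 bins.
Also, 6 items each exceed 155/2, and no two of those can share a bin, so at least 6 bins are needed.
A packing using 6 bins:
  bin 1: 125 = 125
  bin 2: 100 = 100
  bin 3: 95 + 60 = 155
  bin 4: 95 = 95
  bin 5: 90 + 65 = 155
  bin 6: 85 = 85
This matches the lower bound, so 6 is optimal.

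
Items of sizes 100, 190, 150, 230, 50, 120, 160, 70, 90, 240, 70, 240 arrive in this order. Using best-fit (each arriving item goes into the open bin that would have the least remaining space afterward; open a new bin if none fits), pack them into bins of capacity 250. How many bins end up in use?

8

  100 → bin 1 (new)  [load 100/250]
  190 → bin 2 (new)  [load 190/250]
  150 → bin 1  [load 250/250]
  230 → bin 3 (new)  [load 230/250]
  50 → bin 2  [load 240/250]
  120 → bin 4 (new)  [load 120/250]
  160 → bin 5 (new)  [load 160/250]
  70 → bin 5  [load 230/250]
  90 → bin 4  [load 210/250]
  240 → bin 6 (new)  [load 240/250]
  70 → bin 7 (new)  [load 70/250]
  240 → bin 8 (new)  [load 240/250]
8 bins opened.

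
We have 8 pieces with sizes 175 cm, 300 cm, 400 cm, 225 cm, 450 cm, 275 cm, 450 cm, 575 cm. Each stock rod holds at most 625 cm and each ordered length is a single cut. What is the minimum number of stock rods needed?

Total = 575 + 450 + 450 + 400 + 300 + 275 + 225 + 175 = 2850 cm.
Lower bound: ⌈2850/625⌉ = 5 stock rods.
A packing using 5 stock rods:
  stock rod 1: 575 = 575
  stock rod 2: 450 + 175 = 625
  stock rod 3: 450 = 450
  stock rod 4: 400 + 225 = 625
  stock rod 5: 300 + 275 = 575
This matches the lower bound, so 5 is optimal.

5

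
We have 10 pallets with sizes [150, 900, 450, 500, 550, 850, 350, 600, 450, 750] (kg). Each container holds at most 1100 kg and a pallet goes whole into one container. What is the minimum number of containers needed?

6

Total = 900 + 850 + 750 + 600 + 550 + 500 + 450 + 450 + 350 + 150 = 5550 kg.
Lower bound: ⌈5550/1100⌉ = 6 containers.
A packing using 6 containers:
  container 1: 900 + 150 = 1050
  container 2: 850 = 850
  container 3: 750 + 350 = 1100
  container 4: 600 + 500 = 1100
  container 5: 550 + 450 = 1000
  container 6: 450 = 450
This matches the lower bound, so 6 is optimal.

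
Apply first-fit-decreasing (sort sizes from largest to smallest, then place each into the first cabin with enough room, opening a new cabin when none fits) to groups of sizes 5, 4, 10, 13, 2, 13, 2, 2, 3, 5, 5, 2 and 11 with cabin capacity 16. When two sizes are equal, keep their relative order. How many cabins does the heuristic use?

5

Sorted descending: 13, 13, 11, 10, 5, 5, 5, 4, 3, 2, 2, 2, 2.
  13 → cabin 1 (new)  [load 13/16]
  13 → cabin 2 (new)  [load 13/16]
  11 → cabin 3 (new)  [load 11/16]
  10 → cabin 4 (new)  [load 10/16]
  5 → cabin 3  [load 16/16]
  5 → cabin 4  [load 15/16]
  5 → cabin 5 (new)  [load 5/16]
  4 → cabin 5  [load 9/16]
  3 → cabin 1  [load 16/16]
  2 → cabin 2  [load 15/16]
  2 → cabin 5  [load 11/16]
  2 → cabin 5  [load 13/16]
  2 → cabin 5  [load 15/16]
5 cabins opened.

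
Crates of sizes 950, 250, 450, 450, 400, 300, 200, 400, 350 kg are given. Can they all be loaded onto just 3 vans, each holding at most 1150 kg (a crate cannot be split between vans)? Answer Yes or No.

No

Total = 3750 kg; ⌈3750/1150⌉ = 4.
At least 4 vans are required, but only 3 are allowed.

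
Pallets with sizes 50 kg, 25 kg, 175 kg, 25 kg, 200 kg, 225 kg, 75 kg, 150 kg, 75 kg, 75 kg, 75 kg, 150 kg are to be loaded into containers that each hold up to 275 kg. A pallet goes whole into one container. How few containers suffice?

5

Total = 225 + 200 + 175 + 150 + 150 + 75 + 75 + 75 + 75 + 50 + 25 + 25 = 1300 kg.
Lower bound: ⌈1300/275⌉ = 5 containers.
A packing using 5 containers:
  container 1: 225 + 50 = 275
  container 2: 200 + 75 = 275
  container 3: 175 + 75 + 25 = 275
  container 4: 150 + 75 + 25 = 250
  container 5: 150 + 75 = 225
This matches the lower bound, so 5 is optimal.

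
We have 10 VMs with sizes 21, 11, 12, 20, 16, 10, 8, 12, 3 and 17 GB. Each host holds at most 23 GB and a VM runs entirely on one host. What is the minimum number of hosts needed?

Total = 21 + 20 + 17 + 16 + 12 + 12 + 11 + 10 + 8 + 3 = 130 GB.
Lower bound: ⌈130/23⌉ = 6 hosts.
A packing using 7 hosts:
  host 1: 21 = 21
  host 2: 20 + 3 = 23
  host 3: 17 = 17
  host 4: 16 = 16
  host 5: 12 + 11 = 23
  host 6: 12 + 10 = 22
  host 7: 8 = 8
No arrangement into 6 hosts stays within capacity, so 7 is optimal.

7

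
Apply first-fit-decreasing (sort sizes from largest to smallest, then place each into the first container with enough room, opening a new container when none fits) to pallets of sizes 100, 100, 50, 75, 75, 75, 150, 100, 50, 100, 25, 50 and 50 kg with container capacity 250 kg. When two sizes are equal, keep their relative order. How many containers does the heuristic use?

4

Sorted descending: 150, 100, 100, 100, 100, 75, 75, 75, 50, 50, 50, 50, 25.
  150 → container 1 (new)  [load 150/250]
  100 → container 1  [load 250/250]
  100 → container 2 (new)  [load 100/250]
  100 → container 2  [load 200/250]
  100 → container 3 (new)  [load 100/250]
  75 → container 3  [load 175/250]
  75 → container 3  [load 250/250]
  75 → container 4 (new)  [load 75/250]
  50 → container 2  [load 250/250]
  50 → container 4  [load 125/250]
  50 → container 4  [load 175/250]
  50 → container 4  [load 225/250]
  25 → container 4  [load 250/250]
4 containers opened.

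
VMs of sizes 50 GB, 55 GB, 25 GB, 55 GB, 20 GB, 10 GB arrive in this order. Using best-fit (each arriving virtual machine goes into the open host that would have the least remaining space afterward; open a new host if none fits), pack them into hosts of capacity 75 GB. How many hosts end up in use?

3

  50 → host 1 (new)  [load 50/75]
  55 → host 2 (new)  [load 55/75]
  25 → host 1  [load 75/75]
  55 → host 3 (new)  [load 55/75]
  20 → host 2  [load 75/75]
  10 → host 3  [load 65/75]
3 hosts opened.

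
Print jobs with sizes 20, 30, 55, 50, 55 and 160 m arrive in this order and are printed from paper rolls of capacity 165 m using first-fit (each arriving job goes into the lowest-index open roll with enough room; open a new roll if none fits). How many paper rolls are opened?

3

  20 → roll 1 (new)  [load 20/165]
  30 → roll 1  [load 50/165]
  55 → roll 1  [load 105/165]
  50 → roll 1  [load 155/165]
  55 → roll 2 (new)  [load 55/165]
  160 → roll 3 (new)  [load 160/165]
3 paper rolls opened.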